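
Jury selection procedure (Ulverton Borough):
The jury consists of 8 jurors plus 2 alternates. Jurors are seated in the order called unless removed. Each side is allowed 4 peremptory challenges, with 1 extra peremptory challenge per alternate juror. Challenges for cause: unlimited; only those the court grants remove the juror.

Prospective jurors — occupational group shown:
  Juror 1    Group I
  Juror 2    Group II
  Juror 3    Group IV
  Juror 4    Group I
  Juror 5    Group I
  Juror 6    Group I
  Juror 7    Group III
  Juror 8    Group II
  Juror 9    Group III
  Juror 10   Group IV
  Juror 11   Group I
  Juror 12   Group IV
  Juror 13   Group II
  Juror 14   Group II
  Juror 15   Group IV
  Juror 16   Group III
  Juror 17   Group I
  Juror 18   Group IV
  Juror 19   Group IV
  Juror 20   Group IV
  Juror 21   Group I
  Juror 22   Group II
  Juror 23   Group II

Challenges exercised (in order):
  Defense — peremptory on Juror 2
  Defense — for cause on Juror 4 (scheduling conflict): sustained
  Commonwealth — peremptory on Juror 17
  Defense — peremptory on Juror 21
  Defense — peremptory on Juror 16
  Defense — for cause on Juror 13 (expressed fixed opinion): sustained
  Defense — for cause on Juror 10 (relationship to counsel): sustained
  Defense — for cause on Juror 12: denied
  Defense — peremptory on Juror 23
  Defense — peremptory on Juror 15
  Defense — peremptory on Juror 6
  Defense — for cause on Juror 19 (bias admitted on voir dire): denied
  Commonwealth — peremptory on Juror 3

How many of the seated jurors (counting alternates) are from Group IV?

3

Removed: #2, #3, #4, #6, #10, #13, #15, #16, #17, #21, #23.
Seated (10 incl. alternates): #1, #5, #7, #8, #9, #11, #12, #14, #18, #19.
Of those, in Group IV: #12, #18, #19 → 3.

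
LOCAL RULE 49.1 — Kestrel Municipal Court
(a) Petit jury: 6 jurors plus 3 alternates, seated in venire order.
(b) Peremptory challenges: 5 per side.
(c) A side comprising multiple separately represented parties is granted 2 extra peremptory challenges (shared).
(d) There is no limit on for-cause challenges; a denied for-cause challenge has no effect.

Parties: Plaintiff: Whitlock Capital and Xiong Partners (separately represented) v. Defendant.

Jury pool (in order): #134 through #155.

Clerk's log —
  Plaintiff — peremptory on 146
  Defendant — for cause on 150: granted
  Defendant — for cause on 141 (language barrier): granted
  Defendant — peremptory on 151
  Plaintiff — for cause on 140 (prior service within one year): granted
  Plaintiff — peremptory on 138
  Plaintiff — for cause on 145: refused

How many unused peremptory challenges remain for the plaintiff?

Plaintiff allotment: 5 base + 2 multi-party = 7.
Plaintiff peremptories used: #146, #138 — 2 (for-cause on #140, #145 don't count).
Remaining: 7 − 2 = 5.

5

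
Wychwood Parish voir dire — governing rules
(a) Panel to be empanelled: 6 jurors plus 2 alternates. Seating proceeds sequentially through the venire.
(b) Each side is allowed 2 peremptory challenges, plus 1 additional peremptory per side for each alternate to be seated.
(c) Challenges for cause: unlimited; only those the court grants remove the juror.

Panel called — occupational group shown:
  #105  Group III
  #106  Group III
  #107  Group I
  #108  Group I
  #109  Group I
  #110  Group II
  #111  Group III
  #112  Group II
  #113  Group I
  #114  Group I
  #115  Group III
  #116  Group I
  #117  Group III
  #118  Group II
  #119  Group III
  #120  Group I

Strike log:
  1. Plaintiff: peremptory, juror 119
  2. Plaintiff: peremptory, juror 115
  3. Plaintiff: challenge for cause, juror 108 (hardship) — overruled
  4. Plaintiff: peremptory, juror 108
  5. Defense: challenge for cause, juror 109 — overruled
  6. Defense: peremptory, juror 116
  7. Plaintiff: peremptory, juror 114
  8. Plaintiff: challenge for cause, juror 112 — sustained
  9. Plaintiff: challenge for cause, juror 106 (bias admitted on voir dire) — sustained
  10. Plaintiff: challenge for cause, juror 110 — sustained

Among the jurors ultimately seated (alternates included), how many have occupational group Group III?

Removed: #106, #108, #110, #112, #114, #115, #116, #119.
Seated (8 incl. alternates): #105, #107, #109, #111, #113, #117, #118, #120.
Of those, in Group III: #105, #111, #117 → 3.

3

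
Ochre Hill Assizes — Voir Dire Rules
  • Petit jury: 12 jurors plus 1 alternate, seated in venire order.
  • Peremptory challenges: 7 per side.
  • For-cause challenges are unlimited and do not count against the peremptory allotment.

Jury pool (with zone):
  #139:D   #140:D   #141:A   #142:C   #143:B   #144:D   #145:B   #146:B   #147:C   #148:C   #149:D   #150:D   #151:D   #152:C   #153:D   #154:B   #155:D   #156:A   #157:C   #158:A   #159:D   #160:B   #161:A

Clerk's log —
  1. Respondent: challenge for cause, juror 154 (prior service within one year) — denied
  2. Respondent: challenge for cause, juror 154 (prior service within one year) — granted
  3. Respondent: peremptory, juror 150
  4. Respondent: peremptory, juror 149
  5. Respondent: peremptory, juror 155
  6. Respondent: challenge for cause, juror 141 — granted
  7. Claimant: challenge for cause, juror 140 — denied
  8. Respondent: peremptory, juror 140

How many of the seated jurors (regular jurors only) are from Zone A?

Removed: #140, #141, #149, #150, #154, #155.
Seated jurors 1–12: #139, #142, #143, #144, #145, #146, #147, #148, #151, #152, #153, #156 (alternates #157 not counted).
Of those, in Zone A: #156 → 1.

1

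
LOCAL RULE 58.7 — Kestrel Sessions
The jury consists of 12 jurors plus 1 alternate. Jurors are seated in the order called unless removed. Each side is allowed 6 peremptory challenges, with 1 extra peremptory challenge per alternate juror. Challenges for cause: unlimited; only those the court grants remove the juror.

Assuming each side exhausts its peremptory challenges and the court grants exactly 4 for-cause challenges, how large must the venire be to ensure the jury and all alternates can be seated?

Seats to fill: 12 + 1 alternates = 13.
Peremptories: 6 + 1×1 = 7 per side × 2 sides = 14.
For-cause removals: 4.
Minimum venire: 13 + 14 + 4 = 31.

31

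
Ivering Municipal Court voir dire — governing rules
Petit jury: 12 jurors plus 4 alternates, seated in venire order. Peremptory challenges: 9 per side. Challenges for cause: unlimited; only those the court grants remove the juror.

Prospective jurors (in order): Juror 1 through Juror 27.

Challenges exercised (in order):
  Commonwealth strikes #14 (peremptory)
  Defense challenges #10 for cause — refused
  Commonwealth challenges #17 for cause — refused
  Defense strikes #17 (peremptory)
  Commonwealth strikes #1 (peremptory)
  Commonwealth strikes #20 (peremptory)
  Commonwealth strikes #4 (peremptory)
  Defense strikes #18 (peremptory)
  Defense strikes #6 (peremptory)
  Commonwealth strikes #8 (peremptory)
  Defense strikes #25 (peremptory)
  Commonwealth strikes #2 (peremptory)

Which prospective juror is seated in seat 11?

Removed: #1, #2, #4, #6, #8, #14, #17, #18, #20, #25. (#10 stays — for-cause denied.)
Filling seats in venire order through position 11: #3, #5, #7, #9, #10, #11, #12, #13, #15, #16, #19.
So seat 11 is #19.

19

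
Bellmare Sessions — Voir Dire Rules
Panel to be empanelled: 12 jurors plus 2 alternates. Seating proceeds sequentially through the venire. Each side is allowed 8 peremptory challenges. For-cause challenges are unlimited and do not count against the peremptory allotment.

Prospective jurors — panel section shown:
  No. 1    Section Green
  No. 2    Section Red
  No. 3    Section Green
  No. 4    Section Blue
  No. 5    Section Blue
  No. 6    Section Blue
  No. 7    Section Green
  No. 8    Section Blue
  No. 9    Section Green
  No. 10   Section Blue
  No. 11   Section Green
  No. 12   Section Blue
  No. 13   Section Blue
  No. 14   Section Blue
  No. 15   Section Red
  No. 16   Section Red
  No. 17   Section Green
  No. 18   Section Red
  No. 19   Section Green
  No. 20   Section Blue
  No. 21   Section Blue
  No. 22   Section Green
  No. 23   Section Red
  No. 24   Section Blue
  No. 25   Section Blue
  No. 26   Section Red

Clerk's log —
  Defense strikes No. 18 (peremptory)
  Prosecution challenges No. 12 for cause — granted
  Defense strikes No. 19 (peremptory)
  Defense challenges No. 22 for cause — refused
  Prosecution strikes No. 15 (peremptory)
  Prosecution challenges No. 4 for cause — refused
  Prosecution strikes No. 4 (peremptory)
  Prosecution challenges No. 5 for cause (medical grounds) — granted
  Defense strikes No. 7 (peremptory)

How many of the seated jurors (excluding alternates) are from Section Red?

Removed: #4, #5, #7, #12, #15, #18, #19.
Seated jurors 1–12: #1, #2, #3, #6, #8, #9, #10, #11, #13, #14, #16, #17 (alternates #20, #21 not counted).
Of those, in Section Red: #2, #16 → 2.

2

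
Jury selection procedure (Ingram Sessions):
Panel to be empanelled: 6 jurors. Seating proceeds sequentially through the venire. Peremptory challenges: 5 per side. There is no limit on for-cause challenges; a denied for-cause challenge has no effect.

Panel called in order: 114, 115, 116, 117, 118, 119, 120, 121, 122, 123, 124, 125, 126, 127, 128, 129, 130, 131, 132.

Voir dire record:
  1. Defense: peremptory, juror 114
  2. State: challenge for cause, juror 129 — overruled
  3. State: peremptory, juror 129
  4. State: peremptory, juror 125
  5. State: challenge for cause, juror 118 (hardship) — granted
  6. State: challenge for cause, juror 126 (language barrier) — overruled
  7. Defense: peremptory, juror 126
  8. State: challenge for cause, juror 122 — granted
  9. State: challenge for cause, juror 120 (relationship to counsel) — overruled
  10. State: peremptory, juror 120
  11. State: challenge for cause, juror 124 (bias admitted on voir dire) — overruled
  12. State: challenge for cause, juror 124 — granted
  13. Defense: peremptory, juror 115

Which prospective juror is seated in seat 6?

127

Removed: #114, #115, #118, #120, #122, #124, #125, #126, #129.
Seating in order: seats 1–6 → #116, #117, #119, #121, #123, #127.
So seat 6 is #127.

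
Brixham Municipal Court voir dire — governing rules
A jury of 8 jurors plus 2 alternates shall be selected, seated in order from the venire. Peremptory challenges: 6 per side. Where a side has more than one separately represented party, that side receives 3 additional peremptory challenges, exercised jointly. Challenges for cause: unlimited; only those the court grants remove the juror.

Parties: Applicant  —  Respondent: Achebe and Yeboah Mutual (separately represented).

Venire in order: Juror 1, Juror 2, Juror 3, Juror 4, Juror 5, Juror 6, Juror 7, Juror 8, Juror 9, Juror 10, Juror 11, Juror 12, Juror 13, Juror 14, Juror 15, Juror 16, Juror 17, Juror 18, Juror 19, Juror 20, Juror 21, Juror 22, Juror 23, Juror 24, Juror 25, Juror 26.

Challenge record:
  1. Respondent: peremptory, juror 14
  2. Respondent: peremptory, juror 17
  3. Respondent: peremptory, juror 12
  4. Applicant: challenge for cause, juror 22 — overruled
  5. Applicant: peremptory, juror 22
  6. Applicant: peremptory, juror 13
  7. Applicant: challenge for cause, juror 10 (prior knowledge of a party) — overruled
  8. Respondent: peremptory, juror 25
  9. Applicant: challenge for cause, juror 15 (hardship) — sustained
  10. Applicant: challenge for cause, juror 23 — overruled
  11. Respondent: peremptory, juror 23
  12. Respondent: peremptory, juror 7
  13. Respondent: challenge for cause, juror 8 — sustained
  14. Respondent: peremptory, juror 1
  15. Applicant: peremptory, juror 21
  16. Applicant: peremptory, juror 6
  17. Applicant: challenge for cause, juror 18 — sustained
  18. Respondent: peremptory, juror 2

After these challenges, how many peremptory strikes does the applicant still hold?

2

Applicant allotment: 6.
Applicant peremptories used: #22, #13, #21, #6 — 4 (for-cause on #22, #10, #15, #23, #18 don't count).
Remaining: 6 − 4 = 2.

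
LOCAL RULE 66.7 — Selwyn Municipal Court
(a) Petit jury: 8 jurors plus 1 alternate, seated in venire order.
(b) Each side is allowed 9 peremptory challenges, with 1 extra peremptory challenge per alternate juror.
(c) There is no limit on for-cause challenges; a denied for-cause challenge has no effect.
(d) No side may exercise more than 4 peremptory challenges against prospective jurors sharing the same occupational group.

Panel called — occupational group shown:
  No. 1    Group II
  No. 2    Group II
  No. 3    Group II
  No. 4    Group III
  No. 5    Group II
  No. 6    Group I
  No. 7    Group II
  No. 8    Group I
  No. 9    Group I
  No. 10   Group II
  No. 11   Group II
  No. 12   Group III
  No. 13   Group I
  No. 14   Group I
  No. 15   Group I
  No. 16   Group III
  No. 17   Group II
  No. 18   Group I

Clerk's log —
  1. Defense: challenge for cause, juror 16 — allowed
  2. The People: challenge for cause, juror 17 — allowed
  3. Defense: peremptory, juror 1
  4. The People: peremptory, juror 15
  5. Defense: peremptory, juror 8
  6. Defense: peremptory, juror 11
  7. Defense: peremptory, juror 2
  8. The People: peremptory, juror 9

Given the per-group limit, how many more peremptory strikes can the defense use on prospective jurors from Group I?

3

Defense peremptories so far: #1, #8, #11, #2 — 4 of 10 used, 6 left overall.
Against Group I: #8 — 1 used; per-group cap 4 leaves 3.
Binding limit: min(6, 3) = 3.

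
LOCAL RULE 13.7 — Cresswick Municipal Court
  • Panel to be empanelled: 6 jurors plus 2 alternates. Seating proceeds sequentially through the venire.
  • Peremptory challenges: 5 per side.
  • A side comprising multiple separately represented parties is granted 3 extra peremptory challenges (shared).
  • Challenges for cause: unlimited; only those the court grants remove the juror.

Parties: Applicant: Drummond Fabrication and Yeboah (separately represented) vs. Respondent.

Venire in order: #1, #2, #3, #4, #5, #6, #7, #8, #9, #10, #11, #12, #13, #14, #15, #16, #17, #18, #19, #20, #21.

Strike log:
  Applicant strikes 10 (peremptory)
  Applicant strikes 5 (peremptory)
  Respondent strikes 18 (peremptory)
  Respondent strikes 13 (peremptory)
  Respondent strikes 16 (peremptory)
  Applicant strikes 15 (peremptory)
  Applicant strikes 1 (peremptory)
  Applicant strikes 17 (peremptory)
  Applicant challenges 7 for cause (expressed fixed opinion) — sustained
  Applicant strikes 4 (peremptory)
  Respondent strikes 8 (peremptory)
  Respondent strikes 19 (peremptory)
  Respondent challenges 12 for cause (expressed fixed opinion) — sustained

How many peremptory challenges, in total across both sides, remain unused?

Applicant allotment: 5 base + 3 multi-party = 8. Respondent allotment: 5.
Applicant peremptories used: #10, #5, #15, #1, #17, #4 — 6 (the for-cause on #7 doesn't count).
Respondent peremptories used: #18, #13, #16, #8, #19 — 5 (the for-cause on #12 doesn't count).
Remaining: (8 − 6) + (5 − 5) = 2.

2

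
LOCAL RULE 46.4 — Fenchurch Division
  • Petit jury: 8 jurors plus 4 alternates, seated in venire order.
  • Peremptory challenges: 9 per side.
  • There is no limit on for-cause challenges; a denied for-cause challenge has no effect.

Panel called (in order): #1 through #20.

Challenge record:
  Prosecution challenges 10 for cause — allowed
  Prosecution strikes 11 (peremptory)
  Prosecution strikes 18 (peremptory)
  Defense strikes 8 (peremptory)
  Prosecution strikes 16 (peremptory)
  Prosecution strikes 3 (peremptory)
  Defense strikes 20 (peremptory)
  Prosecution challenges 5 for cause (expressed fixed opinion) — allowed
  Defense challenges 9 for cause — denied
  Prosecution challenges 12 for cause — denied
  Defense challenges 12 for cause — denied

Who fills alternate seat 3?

Removed: #3, #5, #8, #10, #11, #16, #18, #20. (#9, #12 stay — for-cause denied.)
Seating in order: seats 1–8 → #1, #2, #4, #6, #7, #9, #12, #13; alternates → #14, #15, #17, #19.
So alternate 3 is #17.

17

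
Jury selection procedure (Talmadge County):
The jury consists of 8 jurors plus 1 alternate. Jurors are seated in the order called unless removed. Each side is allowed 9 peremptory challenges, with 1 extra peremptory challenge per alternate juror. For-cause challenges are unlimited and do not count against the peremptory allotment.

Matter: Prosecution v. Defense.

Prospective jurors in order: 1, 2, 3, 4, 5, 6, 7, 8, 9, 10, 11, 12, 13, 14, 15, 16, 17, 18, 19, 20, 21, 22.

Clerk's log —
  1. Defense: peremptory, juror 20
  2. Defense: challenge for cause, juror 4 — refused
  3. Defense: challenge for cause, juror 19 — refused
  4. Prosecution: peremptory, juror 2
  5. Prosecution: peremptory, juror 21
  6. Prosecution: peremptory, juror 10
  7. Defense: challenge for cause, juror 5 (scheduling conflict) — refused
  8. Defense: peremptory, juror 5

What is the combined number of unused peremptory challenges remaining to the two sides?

Prosecution allotment: 9 base + 1 × 1 alternate = 10. Defense allotment: 9 base + 1 × 1 alternate = 10.
Prosecution peremptories used: #2, #21, #10 — 3.
Defense peremptories used: #20, #5 — 2 (for-cause on #4, #19, #5 don't count).
Remaining: (10 − 3) + (10 − 2) = 15.

15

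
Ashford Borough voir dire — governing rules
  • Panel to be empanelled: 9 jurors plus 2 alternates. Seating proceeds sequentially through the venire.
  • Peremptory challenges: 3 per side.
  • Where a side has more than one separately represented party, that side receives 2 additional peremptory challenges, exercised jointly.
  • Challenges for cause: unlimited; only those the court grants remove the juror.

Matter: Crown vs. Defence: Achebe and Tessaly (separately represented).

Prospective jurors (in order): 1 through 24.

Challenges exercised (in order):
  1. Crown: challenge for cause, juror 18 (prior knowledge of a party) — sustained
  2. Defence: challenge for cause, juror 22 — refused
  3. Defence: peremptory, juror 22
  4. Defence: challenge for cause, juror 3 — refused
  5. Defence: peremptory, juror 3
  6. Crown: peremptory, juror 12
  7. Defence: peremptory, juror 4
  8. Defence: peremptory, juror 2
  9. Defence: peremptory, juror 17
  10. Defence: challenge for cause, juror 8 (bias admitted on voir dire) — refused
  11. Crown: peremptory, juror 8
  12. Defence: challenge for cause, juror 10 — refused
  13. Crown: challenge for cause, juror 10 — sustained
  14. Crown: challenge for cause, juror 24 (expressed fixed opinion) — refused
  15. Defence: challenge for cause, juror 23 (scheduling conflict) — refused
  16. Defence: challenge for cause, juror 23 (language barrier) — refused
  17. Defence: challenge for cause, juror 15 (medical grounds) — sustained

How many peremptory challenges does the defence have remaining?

Defence allotment: 3 base + 2 multi-party = 5.
Defence peremptories used: #22, #3, #4, #2, #17 — 5 (for-cause on #22, #3, #8, #10, #23, #23, #15 don't count).
Remaining: 5 − 5 = 0.

0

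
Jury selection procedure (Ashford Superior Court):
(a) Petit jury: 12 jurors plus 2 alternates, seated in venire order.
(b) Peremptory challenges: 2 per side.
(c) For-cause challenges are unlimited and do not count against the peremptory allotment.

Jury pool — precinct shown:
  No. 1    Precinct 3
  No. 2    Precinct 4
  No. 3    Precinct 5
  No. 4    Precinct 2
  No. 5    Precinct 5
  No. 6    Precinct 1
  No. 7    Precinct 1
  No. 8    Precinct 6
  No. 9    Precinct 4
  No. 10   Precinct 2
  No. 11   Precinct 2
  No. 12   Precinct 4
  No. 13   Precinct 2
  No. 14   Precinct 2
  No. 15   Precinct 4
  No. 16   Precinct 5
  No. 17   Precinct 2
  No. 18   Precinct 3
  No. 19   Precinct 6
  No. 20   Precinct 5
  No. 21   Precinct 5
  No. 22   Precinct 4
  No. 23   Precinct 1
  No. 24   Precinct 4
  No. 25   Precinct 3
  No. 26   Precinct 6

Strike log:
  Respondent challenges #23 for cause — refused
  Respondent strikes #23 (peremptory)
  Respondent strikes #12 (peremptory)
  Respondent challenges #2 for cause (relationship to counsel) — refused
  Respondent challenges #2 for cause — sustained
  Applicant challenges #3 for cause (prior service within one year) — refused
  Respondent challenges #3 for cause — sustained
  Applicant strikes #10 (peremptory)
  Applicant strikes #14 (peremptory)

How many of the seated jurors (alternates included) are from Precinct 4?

Removed: #2, #3, #10, #12, #14, #23.
Seated (14 incl. alternates): #1, #4, #5, #6, #7, #8, #9, #11, #13, #15, #16, #17, #18, #19.
Of those, in Precinct 4: #9, #15 → 2.

2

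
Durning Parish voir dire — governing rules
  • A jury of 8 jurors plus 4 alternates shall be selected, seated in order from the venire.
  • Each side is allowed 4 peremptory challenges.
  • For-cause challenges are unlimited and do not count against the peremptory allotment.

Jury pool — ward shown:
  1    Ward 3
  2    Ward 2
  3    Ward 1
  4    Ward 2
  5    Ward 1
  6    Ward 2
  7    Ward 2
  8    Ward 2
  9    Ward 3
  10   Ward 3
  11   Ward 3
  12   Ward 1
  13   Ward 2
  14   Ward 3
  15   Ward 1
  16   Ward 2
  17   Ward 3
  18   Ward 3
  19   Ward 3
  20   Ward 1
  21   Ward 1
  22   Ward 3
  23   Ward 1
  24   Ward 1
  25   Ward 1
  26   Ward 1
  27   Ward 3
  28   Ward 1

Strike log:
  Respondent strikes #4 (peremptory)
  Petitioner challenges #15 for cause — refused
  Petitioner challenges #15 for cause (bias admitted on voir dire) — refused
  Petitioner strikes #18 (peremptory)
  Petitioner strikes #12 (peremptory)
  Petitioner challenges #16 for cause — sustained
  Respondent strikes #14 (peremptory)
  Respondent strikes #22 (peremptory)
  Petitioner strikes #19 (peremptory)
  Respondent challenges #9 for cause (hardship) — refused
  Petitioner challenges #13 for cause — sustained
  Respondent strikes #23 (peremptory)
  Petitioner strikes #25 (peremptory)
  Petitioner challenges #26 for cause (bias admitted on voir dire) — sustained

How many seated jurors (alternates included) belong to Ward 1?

Removed: #4, #12, #13, #14, #16, #18, #19, #22, #23, #25, #26.
Seated (12 incl. alternates): #1, #2, #3, #5, #6, #7, #8, #9, #10, #11, #15, #17.
Of those, in Ward 1: #3, #5, #15 → 3.

3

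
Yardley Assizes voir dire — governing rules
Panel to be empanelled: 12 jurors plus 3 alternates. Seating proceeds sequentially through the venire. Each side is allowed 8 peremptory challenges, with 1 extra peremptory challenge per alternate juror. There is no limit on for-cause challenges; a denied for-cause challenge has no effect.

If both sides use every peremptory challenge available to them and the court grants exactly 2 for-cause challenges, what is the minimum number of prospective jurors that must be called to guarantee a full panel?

Seats to fill: 12 + 3 alternates = 15.
Peremptories: 8 + 1×3 = 11 per side × 2 sides = 22.
For-cause removals: 2.
Minimum venire: 15 + 22 + 2 = 39.

39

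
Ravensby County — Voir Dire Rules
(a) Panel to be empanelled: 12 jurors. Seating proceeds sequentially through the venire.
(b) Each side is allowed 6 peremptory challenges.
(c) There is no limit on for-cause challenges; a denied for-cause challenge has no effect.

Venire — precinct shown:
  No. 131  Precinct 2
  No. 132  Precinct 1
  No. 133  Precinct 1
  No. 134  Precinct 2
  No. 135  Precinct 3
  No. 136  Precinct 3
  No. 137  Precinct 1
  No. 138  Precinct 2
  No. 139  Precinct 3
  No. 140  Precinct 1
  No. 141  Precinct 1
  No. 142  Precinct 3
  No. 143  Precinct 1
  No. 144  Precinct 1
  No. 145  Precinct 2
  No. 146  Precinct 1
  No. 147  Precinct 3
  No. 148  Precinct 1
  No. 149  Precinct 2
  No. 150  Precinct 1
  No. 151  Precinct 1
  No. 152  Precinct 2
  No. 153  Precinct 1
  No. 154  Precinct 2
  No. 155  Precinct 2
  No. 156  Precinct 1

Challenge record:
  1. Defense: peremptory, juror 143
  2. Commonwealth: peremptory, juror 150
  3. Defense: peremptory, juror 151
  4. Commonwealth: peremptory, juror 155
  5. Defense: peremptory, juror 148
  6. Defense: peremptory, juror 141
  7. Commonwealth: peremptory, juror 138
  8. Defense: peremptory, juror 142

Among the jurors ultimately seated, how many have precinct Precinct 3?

Removed: #138, #141, #142, #143, #148, #150, #151, #155.
Seated jurors 1–12: #131, #132, #133, #134, #135, #136, #137, #139, #140, #144, #145, #146.
Of those, in Precinct 3: #135, #136, #139 → 3.

3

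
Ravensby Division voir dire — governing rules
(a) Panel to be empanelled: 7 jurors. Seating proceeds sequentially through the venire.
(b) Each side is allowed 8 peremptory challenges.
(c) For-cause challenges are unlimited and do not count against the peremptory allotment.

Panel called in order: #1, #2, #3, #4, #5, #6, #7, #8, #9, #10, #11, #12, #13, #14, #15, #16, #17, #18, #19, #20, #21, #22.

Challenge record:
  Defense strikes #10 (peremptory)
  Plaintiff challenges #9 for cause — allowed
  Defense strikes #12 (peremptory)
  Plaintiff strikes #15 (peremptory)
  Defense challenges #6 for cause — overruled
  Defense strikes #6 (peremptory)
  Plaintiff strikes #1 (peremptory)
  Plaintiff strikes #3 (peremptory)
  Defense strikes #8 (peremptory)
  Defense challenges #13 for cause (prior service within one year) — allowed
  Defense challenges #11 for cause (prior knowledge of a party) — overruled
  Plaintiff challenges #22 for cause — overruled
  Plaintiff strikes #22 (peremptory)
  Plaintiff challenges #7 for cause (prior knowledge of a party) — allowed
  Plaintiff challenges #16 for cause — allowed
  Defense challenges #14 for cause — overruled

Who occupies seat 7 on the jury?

18

Removed: #1, #3, #6, #7, #8, #9, #10, #12, #13, #15, #16, #22. (#11, #14 stay — for-cause denied.)
Filling seats in venire order through position 7: #2, #4, #5, #11, #14, #17, #18.
So seat 7 is #18.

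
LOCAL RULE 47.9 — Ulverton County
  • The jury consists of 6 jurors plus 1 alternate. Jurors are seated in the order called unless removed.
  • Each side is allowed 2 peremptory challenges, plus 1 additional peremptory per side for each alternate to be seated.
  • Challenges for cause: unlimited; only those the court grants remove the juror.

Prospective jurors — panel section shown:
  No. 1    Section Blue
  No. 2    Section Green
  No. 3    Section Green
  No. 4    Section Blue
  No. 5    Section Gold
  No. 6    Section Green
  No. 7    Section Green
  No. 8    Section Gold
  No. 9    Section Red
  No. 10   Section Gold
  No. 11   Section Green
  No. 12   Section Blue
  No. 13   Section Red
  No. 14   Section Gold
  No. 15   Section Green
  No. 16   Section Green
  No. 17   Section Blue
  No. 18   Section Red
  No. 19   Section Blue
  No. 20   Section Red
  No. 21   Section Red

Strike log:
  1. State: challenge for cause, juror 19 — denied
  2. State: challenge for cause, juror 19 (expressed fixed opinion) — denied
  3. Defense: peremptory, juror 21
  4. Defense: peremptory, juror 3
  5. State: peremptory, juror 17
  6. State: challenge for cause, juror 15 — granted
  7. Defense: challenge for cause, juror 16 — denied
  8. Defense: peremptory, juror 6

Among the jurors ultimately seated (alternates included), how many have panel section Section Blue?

Removed: #3, #6, #15, #17, #21.
Seated (7 incl. alternates): #1, #2, #4, #5, #7, #8, #9.
Of those, in Section Blue: #1, #4 → 2.

2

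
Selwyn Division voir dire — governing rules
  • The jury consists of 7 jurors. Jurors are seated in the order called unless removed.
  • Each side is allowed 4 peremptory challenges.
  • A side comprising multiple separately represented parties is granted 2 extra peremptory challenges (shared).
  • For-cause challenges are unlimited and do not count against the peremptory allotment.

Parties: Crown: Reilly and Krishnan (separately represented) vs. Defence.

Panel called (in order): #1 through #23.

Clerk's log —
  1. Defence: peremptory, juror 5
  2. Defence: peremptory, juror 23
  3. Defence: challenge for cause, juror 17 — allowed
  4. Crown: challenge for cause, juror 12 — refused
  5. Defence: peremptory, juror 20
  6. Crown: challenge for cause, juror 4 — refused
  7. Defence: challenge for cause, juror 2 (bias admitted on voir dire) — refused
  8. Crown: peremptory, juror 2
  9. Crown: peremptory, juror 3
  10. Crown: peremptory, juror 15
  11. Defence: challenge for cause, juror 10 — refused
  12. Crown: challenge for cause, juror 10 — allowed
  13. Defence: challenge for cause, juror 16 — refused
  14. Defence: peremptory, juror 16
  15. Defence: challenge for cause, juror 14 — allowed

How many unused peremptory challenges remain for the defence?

Defence allotment: 4.
Defence peremptories used: #5, #23, #20, #16 — 4 (for-cause on #17, #2, #10, #16, #14 don't count).
Remaining: 4 − 4 = 0.

0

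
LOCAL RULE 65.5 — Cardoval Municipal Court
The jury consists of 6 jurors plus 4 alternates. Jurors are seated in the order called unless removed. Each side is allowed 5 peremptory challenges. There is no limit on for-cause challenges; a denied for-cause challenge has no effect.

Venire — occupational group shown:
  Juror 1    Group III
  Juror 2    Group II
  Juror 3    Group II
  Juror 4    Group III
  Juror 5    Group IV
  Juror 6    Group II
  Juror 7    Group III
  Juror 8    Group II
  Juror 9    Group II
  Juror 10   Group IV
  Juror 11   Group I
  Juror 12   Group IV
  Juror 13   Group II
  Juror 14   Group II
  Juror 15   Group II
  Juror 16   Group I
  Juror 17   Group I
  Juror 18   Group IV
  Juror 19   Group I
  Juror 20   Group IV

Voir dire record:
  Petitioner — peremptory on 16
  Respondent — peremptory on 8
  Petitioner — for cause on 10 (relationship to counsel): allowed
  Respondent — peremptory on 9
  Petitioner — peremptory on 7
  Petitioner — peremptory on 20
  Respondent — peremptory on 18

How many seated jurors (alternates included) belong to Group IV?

2

Removed: #7, #8, #9, #10, #16, #18, #20.
Seated (10 incl. alternates): #1, #2, #3, #4, #5, #6, #11, #12, #13, #14.
Of those, in Group IV: #5, #12 → 2.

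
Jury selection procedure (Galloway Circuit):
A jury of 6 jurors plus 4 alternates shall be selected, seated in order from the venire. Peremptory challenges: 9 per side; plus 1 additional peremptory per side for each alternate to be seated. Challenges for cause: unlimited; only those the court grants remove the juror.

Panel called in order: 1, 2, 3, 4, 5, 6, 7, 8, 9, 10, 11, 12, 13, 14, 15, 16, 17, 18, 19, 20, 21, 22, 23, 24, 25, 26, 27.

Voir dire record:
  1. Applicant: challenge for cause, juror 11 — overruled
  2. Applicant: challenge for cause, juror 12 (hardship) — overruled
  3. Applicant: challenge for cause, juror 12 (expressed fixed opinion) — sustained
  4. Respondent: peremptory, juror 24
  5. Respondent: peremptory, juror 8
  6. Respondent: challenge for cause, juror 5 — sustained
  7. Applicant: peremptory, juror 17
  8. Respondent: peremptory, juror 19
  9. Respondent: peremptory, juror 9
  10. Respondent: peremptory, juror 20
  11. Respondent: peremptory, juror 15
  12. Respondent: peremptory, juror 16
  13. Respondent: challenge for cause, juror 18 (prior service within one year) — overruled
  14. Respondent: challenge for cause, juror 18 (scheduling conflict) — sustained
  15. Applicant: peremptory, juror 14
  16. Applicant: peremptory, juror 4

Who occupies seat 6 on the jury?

Removed: #4, #5, #8, #9, #12, #14, #15, #16, #17, #18, #19, #20, #24. (#11 stays — for-cause denied.)
Seating in order: seats 1–6 → #1, #2, #3, #6, #7, #10; alternates → #11, #13, #21, #22.
So seat 6 is #10.

10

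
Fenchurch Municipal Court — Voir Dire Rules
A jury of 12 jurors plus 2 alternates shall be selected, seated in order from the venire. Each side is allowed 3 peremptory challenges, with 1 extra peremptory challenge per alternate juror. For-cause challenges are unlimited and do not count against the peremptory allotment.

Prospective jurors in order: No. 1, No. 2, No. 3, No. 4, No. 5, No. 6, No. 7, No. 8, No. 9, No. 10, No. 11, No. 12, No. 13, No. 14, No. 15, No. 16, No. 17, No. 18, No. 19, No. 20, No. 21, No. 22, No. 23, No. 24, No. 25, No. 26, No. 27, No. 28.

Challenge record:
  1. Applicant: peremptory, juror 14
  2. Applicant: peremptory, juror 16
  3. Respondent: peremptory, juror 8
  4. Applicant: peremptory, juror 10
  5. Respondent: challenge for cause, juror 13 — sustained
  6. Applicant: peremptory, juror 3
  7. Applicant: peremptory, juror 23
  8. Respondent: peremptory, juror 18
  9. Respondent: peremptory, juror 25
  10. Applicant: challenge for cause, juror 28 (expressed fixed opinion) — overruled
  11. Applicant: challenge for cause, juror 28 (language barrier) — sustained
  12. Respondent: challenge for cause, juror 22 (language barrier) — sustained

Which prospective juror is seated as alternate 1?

Removed: #3, #8, #10, #13, #14, #16, #18, #22, #23, #25, #28.
Seating in order: seats 1–12 → #1, #2, #4, #5, #6, #7, #9, #11, #12, #15, #17, #19; alternates → #20, #21.
So alternate 1 is #20.

20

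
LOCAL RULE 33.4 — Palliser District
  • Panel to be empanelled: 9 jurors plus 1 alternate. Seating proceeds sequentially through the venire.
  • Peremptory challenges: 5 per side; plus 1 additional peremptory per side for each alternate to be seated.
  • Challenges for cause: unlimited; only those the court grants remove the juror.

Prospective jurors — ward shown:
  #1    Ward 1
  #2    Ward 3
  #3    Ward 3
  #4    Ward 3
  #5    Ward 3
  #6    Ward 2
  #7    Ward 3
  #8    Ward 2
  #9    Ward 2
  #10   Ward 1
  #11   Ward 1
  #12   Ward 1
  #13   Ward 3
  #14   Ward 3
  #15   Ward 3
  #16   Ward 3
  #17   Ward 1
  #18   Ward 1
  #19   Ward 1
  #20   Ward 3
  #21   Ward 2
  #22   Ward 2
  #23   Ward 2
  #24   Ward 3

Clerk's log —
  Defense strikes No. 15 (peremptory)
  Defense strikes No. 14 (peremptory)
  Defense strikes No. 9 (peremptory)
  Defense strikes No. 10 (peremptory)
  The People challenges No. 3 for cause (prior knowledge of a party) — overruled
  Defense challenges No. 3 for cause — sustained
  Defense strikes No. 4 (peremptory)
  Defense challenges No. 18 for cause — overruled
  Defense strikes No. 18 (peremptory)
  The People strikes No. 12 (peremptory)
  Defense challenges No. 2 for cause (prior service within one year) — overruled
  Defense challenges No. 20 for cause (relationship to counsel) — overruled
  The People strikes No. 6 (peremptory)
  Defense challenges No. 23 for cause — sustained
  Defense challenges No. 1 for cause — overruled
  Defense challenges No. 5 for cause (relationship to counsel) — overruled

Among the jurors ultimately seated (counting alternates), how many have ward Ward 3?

Removed: #3, #4, #6, #9, #10, #12, #14, #15, #18, #23.
Seated (10 incl. alternates): #1, #2, #5, #7, #8, #11, #13, #16, #17, #19.
Of those, in Ward 3: #2, #5, #7, #13, #16 → 5.

5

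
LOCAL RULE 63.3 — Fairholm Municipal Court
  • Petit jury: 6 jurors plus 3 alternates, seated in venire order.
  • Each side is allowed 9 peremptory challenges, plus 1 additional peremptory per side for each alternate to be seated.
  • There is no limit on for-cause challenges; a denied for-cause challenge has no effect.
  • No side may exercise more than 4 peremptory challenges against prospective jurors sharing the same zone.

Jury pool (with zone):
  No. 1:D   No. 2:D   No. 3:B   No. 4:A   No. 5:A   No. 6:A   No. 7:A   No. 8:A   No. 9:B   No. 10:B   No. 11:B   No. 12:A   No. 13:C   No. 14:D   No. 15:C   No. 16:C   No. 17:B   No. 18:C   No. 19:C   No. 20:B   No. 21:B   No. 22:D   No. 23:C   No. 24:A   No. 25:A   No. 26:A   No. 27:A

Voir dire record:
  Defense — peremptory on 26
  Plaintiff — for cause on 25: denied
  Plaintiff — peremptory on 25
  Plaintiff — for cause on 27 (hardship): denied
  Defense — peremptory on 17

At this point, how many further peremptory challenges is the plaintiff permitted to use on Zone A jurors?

Plaintiff peremptories so far: #25 — 1 of 12 used, 11 left overall.
Against Zone A: #25 — 1 used; per-zone cap 4 leaves 3.
Binding limit: min(11, 3) = 3.

3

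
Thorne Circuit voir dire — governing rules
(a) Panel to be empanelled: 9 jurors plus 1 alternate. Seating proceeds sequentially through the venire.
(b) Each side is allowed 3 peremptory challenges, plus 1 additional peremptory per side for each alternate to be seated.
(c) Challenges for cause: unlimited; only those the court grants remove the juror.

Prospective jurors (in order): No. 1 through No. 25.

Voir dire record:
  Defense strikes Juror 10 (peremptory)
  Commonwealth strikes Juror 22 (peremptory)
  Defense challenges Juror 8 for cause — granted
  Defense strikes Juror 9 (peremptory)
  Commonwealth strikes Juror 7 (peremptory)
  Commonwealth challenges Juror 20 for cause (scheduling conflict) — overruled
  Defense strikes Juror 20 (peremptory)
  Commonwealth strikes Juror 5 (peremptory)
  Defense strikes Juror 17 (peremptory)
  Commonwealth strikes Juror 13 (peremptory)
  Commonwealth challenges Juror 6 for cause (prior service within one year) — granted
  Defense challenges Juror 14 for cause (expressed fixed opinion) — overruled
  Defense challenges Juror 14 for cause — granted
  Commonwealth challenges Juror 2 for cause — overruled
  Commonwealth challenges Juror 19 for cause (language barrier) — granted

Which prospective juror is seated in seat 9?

Removed: #5, #6, #7, #8, #9, #10, #13, #14, #17, #19, #20, #22. (#2 stays — for-cause denied.)
Seating in order: seats 1–9 → #1, #2, #3, #4, #11, #12, #15, #16, #18; alternates → #21.
So seat 9 is #18.

18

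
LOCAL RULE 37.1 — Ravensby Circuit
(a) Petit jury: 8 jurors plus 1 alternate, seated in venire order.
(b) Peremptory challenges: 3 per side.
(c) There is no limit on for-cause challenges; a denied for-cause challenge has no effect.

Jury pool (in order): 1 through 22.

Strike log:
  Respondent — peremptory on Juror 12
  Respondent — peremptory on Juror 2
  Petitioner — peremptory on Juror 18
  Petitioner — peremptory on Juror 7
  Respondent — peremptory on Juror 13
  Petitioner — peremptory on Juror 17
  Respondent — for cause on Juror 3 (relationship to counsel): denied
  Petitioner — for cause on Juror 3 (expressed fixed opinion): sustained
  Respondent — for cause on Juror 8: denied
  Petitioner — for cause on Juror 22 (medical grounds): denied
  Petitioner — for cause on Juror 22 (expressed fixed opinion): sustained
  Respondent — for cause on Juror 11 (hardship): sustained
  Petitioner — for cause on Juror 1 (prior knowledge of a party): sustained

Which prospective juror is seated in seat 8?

Removed: #1, #2, #3, #7, #11, #12, #13, #17, #18, #22. (#8 stays — for-cause denied.)
Filling seats in venire order through position 8: #4, #5, #6, #8, #9, #10, #14, #15.
So seat 8 is #15.

15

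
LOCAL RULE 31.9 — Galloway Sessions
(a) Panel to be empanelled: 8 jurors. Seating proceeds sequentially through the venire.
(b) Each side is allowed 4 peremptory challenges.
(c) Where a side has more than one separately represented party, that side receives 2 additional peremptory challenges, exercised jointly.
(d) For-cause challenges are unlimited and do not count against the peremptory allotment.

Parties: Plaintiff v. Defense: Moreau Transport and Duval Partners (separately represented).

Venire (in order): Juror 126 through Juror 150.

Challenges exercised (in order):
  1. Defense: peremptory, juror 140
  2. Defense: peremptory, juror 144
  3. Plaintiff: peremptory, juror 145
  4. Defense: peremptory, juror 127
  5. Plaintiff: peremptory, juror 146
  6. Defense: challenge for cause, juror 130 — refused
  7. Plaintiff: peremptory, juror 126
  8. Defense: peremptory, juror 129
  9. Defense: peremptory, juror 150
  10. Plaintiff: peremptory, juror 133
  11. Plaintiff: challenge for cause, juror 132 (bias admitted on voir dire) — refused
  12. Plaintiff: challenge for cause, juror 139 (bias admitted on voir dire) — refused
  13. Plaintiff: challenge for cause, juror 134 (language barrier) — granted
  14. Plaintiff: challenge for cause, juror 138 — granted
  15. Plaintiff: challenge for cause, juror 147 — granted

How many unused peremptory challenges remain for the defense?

1

Defense allotment: 4 base + 2 multi-party = 6.
Defense peremptories used: #140, #144, #127, #129, #150 — 5 (the for-cause on #130 doesn't count).
Remaining: 6 − 5 = 1.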